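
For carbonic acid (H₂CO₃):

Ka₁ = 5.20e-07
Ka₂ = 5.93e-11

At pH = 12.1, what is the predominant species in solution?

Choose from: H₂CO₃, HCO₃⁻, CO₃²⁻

pKa₁ = 6.28, pKa₂ = 10.23. For a polyprotic acid the predominant species crosses at each pKa: below pKa_n the protonated form dominates, above it the deprotonated form does. At pH = 12.1, the predominant species is CO₃²⁻.

CO₃²⁻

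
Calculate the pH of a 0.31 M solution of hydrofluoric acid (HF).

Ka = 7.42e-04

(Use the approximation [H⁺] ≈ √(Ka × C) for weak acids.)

[H⁺] = √(Ka × C) = √(7.42e-04 × 0.31) = 1.5166e-02. pH = -log(1.5166e-02)

pH = 1.82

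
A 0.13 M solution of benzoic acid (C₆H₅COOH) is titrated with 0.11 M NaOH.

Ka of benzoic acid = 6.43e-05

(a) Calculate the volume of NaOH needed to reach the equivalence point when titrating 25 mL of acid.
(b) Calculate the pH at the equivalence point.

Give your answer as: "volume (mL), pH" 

moles acid = 0.13 × 25/1000 = 0.00325 mol; V_base = moles/0.11 × 1000 = 29.5 mL. At equivalence only the conjugate base is present: [A⁻] = 0.00325/0.055 = 5.9583e-02 M. Kb = Kw/Ka = 1.56e-10; [OH⁻] = √(Kb × [A⁻]) = 3.0441e-06; pOH = 5.52; pH = 14 - pOH = 8.48.

V = 29.5 mL, pH = 8.48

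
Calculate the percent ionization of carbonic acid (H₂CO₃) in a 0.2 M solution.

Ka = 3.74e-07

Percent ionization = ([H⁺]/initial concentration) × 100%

Using Ka equilibrium: x² + Ka×x - Ka×C = 0. Solving: [H⁺] = 2.7331e-04. Percent = (2.7331e-04/0.2) × 100

Percent ionization = 0.137%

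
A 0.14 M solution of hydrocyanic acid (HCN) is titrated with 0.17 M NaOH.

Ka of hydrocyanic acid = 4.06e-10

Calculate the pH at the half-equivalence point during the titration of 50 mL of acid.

At half-equivalence [HA] = [A⁻], so Henderson-Hasselbalch gives pH = pKa = -log(4.06e-10) = 9.39.

pH = pKa = 9.39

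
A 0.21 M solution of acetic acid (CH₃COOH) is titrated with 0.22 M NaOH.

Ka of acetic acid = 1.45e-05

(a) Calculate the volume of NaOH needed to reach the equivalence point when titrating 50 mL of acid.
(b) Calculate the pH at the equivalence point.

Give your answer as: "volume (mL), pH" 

moles acid = 0.21 × 50/1000 = 0.0105 mol; V_base = moles/0.22 × 1000 = 47.7 mL. At equivalence only the conjugate base is present: [A⁻] = 0.0105/0.098 = 1.0744e-01 M. Kb = Kw/Ka = 6.90e-10; [OH⁻] = √(Kb × [A⁻]) = 8.6080e-06; pOH = 5.07; pH = 14 - pOH = 8.93.

V = 47.7 mL, pH = 8.93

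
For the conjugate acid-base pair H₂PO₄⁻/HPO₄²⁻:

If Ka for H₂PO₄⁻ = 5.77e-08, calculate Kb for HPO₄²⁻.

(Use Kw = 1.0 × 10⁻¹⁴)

For a conjugate pair Ka × Kb = Kw, so Kb = Kw/Ka = 1.0 × 10⁻¹⁴ / 5.77e-08 = 1.73e-07.

K_b = 1.73e-07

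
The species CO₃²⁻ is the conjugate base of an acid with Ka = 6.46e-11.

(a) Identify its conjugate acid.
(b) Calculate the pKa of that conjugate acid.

(a) The conjugate acid is formed by adding one H⁺ to CO₃²⁻, giving HCO₃⁻. (b) pKa = -log(Ka) = -log(6.46e-11) = 10.19.

Conjugate acid: HCO₃⁻; pK_a = 10.19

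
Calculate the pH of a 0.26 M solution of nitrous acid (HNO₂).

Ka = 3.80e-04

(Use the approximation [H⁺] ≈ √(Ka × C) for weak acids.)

[H⁺] = √(Ka × C) = √(3.80e-04 × 0.26) = 9.9398e-03. pH = -log(9.9398e-03)

pH = 2.00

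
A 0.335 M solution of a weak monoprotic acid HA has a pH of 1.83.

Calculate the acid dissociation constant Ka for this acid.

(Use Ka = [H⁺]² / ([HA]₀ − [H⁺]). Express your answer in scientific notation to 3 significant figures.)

[H⁺] = 10^(−pH) = 10^(−1.83) = 1.479e-02 M. For HA ⇌ H⁺ + A⁻, Ka = [H⁺][A⁻]/[HA] = [H⁺]² / ([HA]₀ − [H⁺]) = (1.479e-02)² / (0.335 − 1.479e-02) = 6.83e-04.

K_a = 6.83e-04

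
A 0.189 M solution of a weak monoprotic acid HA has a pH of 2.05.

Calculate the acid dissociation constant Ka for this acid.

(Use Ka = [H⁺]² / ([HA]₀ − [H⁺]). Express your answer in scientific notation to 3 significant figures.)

[H⁺] = 10^(−pH) = 10^(−2.05) = 8.913e-03 M. For HA ⇌ H⁺ + A⁻, Ka = [H⁺][A⁻]/[HA] = [H⁺]² / ([HA]₀ − [H⁺]) = (8.913e-03)² / (0.189 − 8.913e-03) = 4.41e-04.

K_a = 4.41e-04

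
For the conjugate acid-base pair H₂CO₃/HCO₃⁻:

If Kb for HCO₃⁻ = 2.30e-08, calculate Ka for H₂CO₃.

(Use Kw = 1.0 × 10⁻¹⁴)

For a conjugate pair Ka × Kb = Kw, so Ka = Kw/Kb = 1.0 × 10⁻¹⁴ / 2.30e-08 = 4.35e-07.

K_a = 4.35e-07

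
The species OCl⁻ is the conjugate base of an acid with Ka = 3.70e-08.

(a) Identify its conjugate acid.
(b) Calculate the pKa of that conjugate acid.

(a) The conjugate acid is formed by adding one H⁺ to OCl⁻, giving HOCl. (b) pKa = -log(Ka) = -log(3.70e-08) = 7.43.

Conjugate acid: HOCl; pK_a = 7.43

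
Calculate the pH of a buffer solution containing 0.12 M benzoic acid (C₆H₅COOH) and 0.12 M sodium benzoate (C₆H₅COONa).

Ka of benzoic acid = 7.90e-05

pKa = -log(7.90e-05) = 4.10. pH = pKa + log([A⁻]/[HA]) = 4.10 + log(0.12/0.12)

pH = 4.10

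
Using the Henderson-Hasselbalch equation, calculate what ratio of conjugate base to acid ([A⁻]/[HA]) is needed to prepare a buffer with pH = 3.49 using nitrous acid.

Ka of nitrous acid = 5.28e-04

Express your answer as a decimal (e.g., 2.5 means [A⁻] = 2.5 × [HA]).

pKa = -log(5.28e-04) = 3.2774. pH = pKa + log([A⁻]/[HA]), so log([A⁻]/[HA]) = pH − pKa = 3.49 − 3.2774 = 0.2126. [A⁻]/[HA] = 10^(0.2126) = 1.63

[A⁻]/[HA] = 1.63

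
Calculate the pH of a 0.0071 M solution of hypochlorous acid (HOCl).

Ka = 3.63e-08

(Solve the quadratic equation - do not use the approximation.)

x² + Ka×x - Ka×C = 0. Using quadratic formula: [H⁺] = 1.6036e-05

pH = 4.79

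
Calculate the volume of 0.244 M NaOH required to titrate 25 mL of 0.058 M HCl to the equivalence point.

At equivalence: moles acid = moles base. moles HCl = 0.058 × 25/1000 = 0.00145 mol. V_base = moles / 0.244 × 1000 = 5.9 mL.

V_{base} = 5.9 mL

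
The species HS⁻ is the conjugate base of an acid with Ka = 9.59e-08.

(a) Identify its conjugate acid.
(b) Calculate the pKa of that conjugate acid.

(a) The conjugate acid is formed by adding one H⁺ to HS⁻, giving H₂S. (b) pKa = -log(Ka) = -log(9.59e-08) = 7.02.

Conjugate acid: H₂S; pK_a = 7.02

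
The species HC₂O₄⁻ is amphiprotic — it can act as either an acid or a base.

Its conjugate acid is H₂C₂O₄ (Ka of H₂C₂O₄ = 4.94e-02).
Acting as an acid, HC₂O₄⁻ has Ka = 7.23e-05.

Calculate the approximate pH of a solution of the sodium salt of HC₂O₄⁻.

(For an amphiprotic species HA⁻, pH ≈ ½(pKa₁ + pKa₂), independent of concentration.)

pKa₁ = -log(4.94e-02) = 1.31; pKa₂ = -log(7.23e-05) = 4.14. For an amphiprotic species, pH ≈ ½(pKa₁ + pKa₂) = ½(1.31 + 4.14) = 2.72.

pH = 2.72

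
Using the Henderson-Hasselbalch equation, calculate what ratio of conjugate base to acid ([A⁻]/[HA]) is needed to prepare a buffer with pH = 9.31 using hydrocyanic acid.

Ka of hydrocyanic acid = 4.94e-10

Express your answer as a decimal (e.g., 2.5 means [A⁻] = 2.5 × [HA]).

pKa = -log(4.94e-10) = 9.3063. pH = pKa + log([A⁻]/[HA]), so log([A⁻]/[HA]) = pH − pKa = 9.31 − 9.3063 = 0.0037. [A⁻]/[HA] = 10^(0.0037) = 1.01

[A⁻]/[HA] = 1.01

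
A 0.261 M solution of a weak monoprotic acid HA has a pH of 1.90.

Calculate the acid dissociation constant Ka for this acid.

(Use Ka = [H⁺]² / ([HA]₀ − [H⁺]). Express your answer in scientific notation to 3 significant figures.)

[H⁺] = 10^(−pH) = 10^(−1.90) = 1.259e-02 M. For HA ⇌ H⁺ + A⁻, Ka = [H⁺][A⁻]/[HA] = [H⁺]² / ([HA]₀ − [H⁺]) = (1.259e-02)² / (0.261 − 1.259e-02) = 6.38e-04.

K_a = 6.38e-04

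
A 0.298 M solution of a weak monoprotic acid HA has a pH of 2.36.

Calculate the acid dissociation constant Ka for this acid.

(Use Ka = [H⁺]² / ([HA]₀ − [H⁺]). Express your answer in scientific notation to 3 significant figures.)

[H⁺] = 10^(−pH) = 10^(−2.36) = 4.365e-03 M. For HA ⇌ H⁺ + A⁻, Ka = [H⁺][A⁻]/[HA] = [H⁺]² / ([HA]₀ − [H⁺]) = (4.365e-03)² / (0.298 − 4.365e-03) = 6.49e-05.

K_a = 6.49e-05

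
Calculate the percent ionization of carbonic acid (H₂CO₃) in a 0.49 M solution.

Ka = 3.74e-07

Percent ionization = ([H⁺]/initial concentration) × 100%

Using Ka equilibrium: x² + Ka×x - Ka×C = 0. Solving: [H⁺] = 4.2790e-04. Percent = (4.2790e-04/0.49) × 100

Percent ionization = 0.0873%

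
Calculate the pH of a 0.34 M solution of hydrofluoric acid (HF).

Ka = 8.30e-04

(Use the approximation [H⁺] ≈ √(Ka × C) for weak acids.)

[H⁺] = √(Ka × C) = √(8.30e-04 × 0.34) = 1.6799e-02. pH = -log(1.6799e-02)

pH = 1.77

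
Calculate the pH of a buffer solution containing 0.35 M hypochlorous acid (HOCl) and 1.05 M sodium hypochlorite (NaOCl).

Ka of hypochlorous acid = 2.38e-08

pKa = -log(2.38e-08) = 7.62. pH = pKa + log([A⁻]/[HA]) = 7.62 + log(1.05/0.35)

pH = 8.10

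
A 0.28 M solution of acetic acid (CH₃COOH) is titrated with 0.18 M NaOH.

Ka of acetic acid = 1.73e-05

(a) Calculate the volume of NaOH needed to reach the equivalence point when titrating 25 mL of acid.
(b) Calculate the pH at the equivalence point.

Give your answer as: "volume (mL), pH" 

moles acid = 0.28 × 25/1000 = 0.007 mol; V_base = moles/0.18 × 1000 = 38.9 mL. At equivalence only the conjugate base is present: [A⁻] = 0.007/0.064 = 1.0957e-01 M. Kb = Kw/Ka = 5.78e-10; [OH⁻] = √(Kb × [A⁻]) = 7.9582e-06; pOH = 5.10; pH = 14 - pOH = 8.90.

V = 38.9 mL, pH = 8.90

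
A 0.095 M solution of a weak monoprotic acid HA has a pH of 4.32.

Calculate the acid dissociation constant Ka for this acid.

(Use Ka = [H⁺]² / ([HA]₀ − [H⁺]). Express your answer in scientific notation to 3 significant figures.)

[H⁺] = 10^(−pH) = 10^(−4.32) = 4.786e-05 M. For HA ⇌ H⁺ + A⁻, Ka = [H⁺][A⁻]/[HA] = [H⁺]² / ([HA]₀ − [H⁺]) = (4.786e-05)² / (0.095 − 4.786e-05) = 2.41e-08.

K_a = 2.41e-08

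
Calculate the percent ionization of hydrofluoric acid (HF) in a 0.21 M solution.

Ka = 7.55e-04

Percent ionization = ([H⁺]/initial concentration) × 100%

Using Ka equilibrium: x² + Ka×x - Ka×C = 0. Solving: [H⁺] = 1.2220e-02. Percent = (1.2220e-02/0.21) × 100

Percent ionization = 5.82%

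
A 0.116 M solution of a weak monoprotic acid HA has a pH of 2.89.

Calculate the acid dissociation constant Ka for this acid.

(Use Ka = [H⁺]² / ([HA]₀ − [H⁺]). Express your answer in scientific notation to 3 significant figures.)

[H⁺] = 10^(−pH) = 10^(−2.89) = 1.288e-03 M. For HA ⇌ H⁺ + A⁻, Ka = [H⁺][A⁻]/[HA] = [H⁺]² / ([HA]₀ − [H⁺]) = (1.288e-03)² / (0.116 − 1.288e-03) = 1.45e-05.

K_a = 1.45e-05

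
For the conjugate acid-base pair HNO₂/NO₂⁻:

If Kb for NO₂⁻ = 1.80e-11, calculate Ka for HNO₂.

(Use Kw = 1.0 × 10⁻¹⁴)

For a conjugate pair Ka × Kb = Kw, so Ka = Kw/Kb = 1.0 × 10⁻¹⁴ / 1.80e-11 = 5.56e-04.

K_a = 5.56e-04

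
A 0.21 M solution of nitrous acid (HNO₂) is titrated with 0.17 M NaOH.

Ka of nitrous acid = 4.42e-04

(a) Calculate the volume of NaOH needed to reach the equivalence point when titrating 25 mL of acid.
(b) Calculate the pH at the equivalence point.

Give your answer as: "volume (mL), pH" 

moles acid = 0.21 × 25/1000 = 0.00525 mol; V_base = moles/0.17 × 1000 = 30.9 mL. At equivalence only the conjugate base is present: [A⁻] = 0.00525/0.056 = 9.3947e-02 M. Kb = Kw/Ka = 2.26e-11; [OH⁻] = √(Kb × [A⁻]) = 1.4579e-06; pOH = 5.84; pH = 14 - pOH = 8.16.

V = 30.9 mL, pH = 8.16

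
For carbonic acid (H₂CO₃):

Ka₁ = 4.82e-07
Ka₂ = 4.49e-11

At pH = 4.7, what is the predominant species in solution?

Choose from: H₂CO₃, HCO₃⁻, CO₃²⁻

pKa₁ = 6.32, pKa₂ = 10.35. For a polyprotic acid the predominant species crosses at each pKa: below pKa_n the protonated form dominates, above it the deprotonated form does. At pH = 4.7, the predominant species is H₂CO₃.

H₂CO₃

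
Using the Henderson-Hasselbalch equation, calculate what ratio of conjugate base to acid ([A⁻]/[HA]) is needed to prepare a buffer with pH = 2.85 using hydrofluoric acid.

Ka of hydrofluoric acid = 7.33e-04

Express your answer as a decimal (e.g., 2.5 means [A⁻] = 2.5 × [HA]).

pKa = -log(7.33e-04) = 3.1349. pH = pKa + log([A⁻]/[HA]), so log([A⁻]/[HA]) = pH − pKa = 2.85 − 3.1349 = -0.2849. [A⁻]/[HA] = 10^(-0.2849) = 0.519

[A⁻]/[HA] = 0.519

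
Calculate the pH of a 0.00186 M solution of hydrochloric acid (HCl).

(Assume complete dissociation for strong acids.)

[H⁺] = 0.00186 M for strong acid. pH = -log[H⁺] = -log(0.00186)

pH = 2.73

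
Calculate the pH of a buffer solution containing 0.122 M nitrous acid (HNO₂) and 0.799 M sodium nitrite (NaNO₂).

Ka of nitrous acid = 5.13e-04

pKa = -log(5.13e-04) = 3.29. pH = pKa + log([A⁻]/[HA]) = 3.29 + log(0.799/0.122)

pH = 4.11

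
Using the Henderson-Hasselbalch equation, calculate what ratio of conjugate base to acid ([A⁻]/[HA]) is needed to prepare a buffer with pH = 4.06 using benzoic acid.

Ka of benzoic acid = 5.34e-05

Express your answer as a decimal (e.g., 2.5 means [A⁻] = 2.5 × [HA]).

pKa = -log(5.34e-05) = 4.2725. pH = pKa + log([A⁻]/[HA]), so log([A⁻]/[HA]) = pH − pKa = 4.06 − 4.2725 = -0.2125. [A⁻]/[HA] = 10^(-0.2125) = 0.613

[A⁻]/[HA] = 0.613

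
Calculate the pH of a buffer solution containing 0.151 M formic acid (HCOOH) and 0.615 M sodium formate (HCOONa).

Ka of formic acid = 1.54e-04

pKa = -log(1.54e-04) = 3.81. pH = pKa + log([A⁻]/[HA]) = 3.81 + log(0.615/0.151)

pH = 4.42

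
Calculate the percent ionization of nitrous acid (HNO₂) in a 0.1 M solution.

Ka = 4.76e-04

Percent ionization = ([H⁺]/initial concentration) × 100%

Using Ka equilibrium: x² + Ka×x - Ka×C = 0. Solving: [H⁺] = 6.6654e-03. Percent = (6.6654e-03/0.1) × 100

Percent ionization = 6.67%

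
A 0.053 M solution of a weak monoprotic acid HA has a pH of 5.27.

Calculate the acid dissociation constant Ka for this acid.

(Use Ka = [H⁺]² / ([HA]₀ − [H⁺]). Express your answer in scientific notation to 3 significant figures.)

[H⁺] = 10^(−pH) = 10^(−5.27) = 5.370e-06 M. For HA ⇌ H⁺ + A⁻, Ka = [H⁺][A⁻]/[HA] = [H⁺]² / ([HA]₀ − [H⁺]) = (5.370e-06)² / (0.053 − 5.370e-06) = 5.44e-10.

K_a = 5.44e-10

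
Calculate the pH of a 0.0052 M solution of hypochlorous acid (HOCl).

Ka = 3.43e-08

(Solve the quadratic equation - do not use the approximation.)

x² + Ka×x - Ka×C = 0. Using quadratic formula: [H⁺] = 1.3338e-05

pH = 4.87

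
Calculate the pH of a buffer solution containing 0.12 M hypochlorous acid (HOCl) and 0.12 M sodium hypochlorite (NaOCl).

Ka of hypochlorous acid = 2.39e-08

pKa = -log(2.39e-08) = 7.62. pH = pKa + log([A⁻]/[HA]) = 7.62 + log(0.12/0.12)

pH = 7.62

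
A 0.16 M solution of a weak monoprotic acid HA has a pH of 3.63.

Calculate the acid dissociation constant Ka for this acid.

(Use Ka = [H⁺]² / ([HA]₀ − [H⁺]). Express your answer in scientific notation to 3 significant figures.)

[H⁺] = 10^(−pH) = 10^(−3.63) = 2.344e-04 M. For HA ⇌ H⁺ + A⁻, Ka = [H⁺][A⁻]/[HA] = [H⁺]² / ([HA]₀ − [H⁺]) = (2.344e-04)² / (0.16 − 2.344e-04) = 3.44e-07.

K_a = 3.44e-07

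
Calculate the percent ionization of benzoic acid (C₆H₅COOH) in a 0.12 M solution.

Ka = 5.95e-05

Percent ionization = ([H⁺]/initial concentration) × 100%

Using Ka equilibrium: x² + Ka×x - Ka×C = 0. Solving: [H⁺] = 2.6425e-03. Percent = (2.6425e-03/0.12) × 100

Percent ionization = 2.2%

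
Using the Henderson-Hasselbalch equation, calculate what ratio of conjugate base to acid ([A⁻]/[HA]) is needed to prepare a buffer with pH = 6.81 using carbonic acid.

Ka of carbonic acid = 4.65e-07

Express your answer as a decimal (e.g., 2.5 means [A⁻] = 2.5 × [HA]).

pKa = -log(4.65e-07) = 6.3325. pH = pKa + log([A⁻]/[HA]), so log([A⁻]/[HA]) = pH − pKa = 6.81 − 6.3325 = 0.4775. [A⁻]/[HA] = 10^(0.4775) = 3.00

[A⁻]/[HA] = 3.00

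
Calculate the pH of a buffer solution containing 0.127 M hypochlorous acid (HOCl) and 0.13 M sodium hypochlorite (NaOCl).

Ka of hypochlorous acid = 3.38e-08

pKa = -log(3.38e-08) = 7.47. pH = pKa + log([A⁻]/[HA]) = 7.47 + log(0.13/0.127)

pH = 7.48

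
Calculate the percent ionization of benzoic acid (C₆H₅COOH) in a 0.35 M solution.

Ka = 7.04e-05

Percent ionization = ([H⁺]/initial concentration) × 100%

Using Ka equilibrium: x² + Ka×x - Ka×C = 0. Solving: [H⁺] = 4.9288e-03. Percent = (4.9288e-03/0.35) × 100

Percent ionization = 1.41%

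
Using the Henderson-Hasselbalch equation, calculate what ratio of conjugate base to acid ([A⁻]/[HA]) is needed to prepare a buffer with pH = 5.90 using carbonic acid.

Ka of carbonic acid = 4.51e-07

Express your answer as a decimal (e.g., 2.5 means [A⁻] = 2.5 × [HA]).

pKa = -log(4.51e-07) = 6.3458. pH = pKa + log([A⁻]/[HA]), so log([A⁻]/[HA]) = pH − pKa = 5.90 − 6.3458 = -0.4458. [A⁻]/[HA] = 10^(-0.4458) = 0.358

[A⁻]/[HA] = 0.358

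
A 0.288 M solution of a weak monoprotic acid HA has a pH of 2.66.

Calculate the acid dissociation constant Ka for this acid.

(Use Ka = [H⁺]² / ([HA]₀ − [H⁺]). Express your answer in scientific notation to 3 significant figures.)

[H⁺] = 10^(−pH) = 10^(−2.66) = 2.188e-03 M. For HA ⇌ H⁺ + A⁻, Ka = [H⁺][A⁻]/[HA] = [H⁺]² / ([HA]₀ − [H⁺]) = (2.188e-03)² / (0.288 − 2.188e-03) = 1.67e-05.

K_a = 1.67e-05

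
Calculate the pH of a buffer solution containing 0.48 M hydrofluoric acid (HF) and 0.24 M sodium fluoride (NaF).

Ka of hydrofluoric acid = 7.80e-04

pKa = -log(7.80e-04) = 3.11. pH = pKa + log([A⁻]/[HA]) = 3.11 + log(0.24/0.48)

pH = 2.81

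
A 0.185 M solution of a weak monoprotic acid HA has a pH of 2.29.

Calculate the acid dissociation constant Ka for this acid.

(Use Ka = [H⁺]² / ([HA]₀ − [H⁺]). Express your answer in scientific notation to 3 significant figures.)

[H⁺] = 10^(−pH) = 10^(−2.29) = 5.129e-03 M. For HA ⇌ H⁺ + A⁻, Ka = [H⁺][A⁻]/[HA] = [H⁺]² / ([HA]₀ − [H⁺]) = (5.129e-03)² / (0.185 − 5.129e-03) = 1.46e-04.

K_a = 1.46e-04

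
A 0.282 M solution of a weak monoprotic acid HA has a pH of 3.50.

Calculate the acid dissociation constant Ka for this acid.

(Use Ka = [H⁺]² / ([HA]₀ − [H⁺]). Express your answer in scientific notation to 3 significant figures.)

[H⁺] = 10^(−pH) = 10^(−3.50) = 3.162e-04 M. For HA ⇌ H⁺ + A⁻, Ka = [H⁺][A⁻]/[HA] = [H⁺]² / ([HA]₀ − [H⁺]) = (3.162e-04)² / (0.282 − 3.162e-04) = 3.55e-07.

K_a = 3.55e-07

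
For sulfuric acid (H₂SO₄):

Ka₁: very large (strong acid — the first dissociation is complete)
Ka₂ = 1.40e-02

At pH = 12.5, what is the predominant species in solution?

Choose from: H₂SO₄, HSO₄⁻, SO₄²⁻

The first dissociation is complete, so H₂SO₄ itself is never the predominant species in water; pKa₂ = -log(1.40e-02) = 1.85. For a polyprotic acid the predominant species crosses at each pKa: below pKa_n the protonated form dominates, above it the deprotonated form does. At pH = 12.5, the predominant species is SO₄²⁻.

SO₄²⁻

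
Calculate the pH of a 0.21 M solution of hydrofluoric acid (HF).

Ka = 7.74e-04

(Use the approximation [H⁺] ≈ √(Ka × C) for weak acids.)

[H⁺] = √(Ka × C) = √(7.74e-04 × 0.21) = 1.2749e-02. pH = -log(1.2749e-02)

pH = 1.89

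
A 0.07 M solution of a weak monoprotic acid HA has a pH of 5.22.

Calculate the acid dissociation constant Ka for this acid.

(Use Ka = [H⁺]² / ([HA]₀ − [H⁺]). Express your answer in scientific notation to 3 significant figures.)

[H⁺] = 10^(−pH) = 10^(−5.22) = 6.026e-06 M. For HA ⇌ H⁺ + A⁻, Ka = [H⁺][A⁻]/[HA] = [H⁺]² / ([HA]₀ − [H⁺]) = (6.026e-06)² / (0.07 − 6.026e-06) = 5.19e-10.

K_a = 5.19e-10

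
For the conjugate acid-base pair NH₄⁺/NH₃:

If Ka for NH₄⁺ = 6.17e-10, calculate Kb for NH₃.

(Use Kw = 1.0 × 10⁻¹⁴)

For a conjugate pair Ka × Kb = Kw, so Kb = Kw/Ka = 1.0 × 10⁻¹⁴ / 6.17e-10 = 1.62e-05.

K_b = 1.62e-05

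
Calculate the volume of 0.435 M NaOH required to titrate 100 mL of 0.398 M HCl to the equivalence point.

At equivalence: moles acid = moles base. moles HCl = 0.398 × 100/1000 = 0.0398 mol. V_base = moles / 0.435 × 1000 = 91.5 mL.

V_{base} = 91.5 mL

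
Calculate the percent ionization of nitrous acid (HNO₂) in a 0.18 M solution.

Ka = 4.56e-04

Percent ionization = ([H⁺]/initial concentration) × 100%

Using Ka equilibrium: x² + Ka×x - Ka×C = 0. Solving: [H⁺] = 8.8347e-03. Percent = (8.8347e-03/0.18) × 100

Percent ionization = 4.91%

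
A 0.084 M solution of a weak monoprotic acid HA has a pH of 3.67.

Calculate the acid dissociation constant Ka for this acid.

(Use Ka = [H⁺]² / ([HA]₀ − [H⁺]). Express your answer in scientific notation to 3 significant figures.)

[H⁺] = 10^(−pH) = 10^(−3.67) = 2.138e-04 M. For HA ⇌ H⁺ + A⁻, Ka = [H⁺][A⁻]/[HA] = [H⁺]² / ([HA]₀ − [H⁺]) = (2.138e-04)² / (0.084 − 2.138e-04) = 5.46e-07.

K_a = 5.46e-07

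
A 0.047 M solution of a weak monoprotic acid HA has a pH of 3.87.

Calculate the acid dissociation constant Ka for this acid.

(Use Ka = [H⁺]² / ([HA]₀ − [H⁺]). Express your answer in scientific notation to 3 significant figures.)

[H⁺] = 10^(−pH) = 10^(−3.87) = 1.349e-04 M. For HA ⇌ H⁺ + A⁻, Ka = [H⁺][A⁻]/[HA] = [H⁺]² / ([HA]₀ − [H⁺]) = (1.349e-04)² / (0.047 − 1.349e-04) = 3.88e-07.

K_a = 3.88e-07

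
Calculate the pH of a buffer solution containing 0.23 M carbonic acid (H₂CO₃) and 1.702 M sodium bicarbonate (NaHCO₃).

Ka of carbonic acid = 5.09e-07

pKa = -log(5.09e-07) = 6.29. pH = pKa + log([A⁻]/[HA]) = 6.29 + log(1.702/0.23)

pH = 7.16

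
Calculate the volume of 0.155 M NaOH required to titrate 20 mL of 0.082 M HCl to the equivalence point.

At equivalence: moles acid = moles base. moles HCl = 0.082 × 20/1000 = 0.00164 mol. V_base = moles / 0.155 × 1000 = 10.6 mL.

V_{base} = 10.6 mL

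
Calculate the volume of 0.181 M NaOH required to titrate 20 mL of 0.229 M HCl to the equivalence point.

At equivalence: moles acid = moles base. moles HCl = 0.229 × 20/1000 = 0.00458 mol. V_base = moles / 0.181 × 1000 = 25.3 mL.

V_{base} = 25.3 mL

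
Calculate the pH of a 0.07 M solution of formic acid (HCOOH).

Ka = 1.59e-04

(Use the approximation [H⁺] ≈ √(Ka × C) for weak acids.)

[H⁺] = √(Ka × C) = √(1.59e-04 × 0.07) = 3.3362e-03. pH = -log(3.3362e-03)

pH = 2.48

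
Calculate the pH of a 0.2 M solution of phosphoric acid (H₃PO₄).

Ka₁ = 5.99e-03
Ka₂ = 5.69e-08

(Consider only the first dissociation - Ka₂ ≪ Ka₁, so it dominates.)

First dissociation dominates. From Ka₁ = [H⁺][HA⁻]/[H₂A], x² + Ka₁·x − Ka₁·C = 0 with C = 0.2 M and Ka₁ = 5.99e-03. Solving: [H⁺] = (−Ka₁ + √(Ka₁² + 4·Ka₁·C)) / 2 = 3.1746e-02 M. pH = -log(3.1746e-02) = 1.50.

pH = 1.50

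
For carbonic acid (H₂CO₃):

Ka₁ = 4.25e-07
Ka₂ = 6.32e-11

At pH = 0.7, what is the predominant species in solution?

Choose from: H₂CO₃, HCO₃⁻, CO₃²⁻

pKa₁ = 6.37, pKa₂ = 10.20. For a polyprotic acid the predominant species crosses at each pKa: below pKa_n the protonated form dominates, above it the deprotonated form does. At pH = 0.7, the predominant species is H₂CO₃.

H₂CO₃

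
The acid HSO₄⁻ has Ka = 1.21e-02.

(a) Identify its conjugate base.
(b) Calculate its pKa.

(a) The conjugate base is formed by removing one H⁺ from HSO₄⁻, giving SO₄²⁻. (b) pKa = -log(Ka) = -log(1.21e-02) = 1.92.

Conjugate base: SO₄²⁻; pK_a = 1.92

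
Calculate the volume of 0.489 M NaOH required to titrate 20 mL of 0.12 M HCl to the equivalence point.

At equivalence: moles acid = moles base. moles HCl = 0.12 × 20/1000 = 0.0024 mol. V_base = moles / 0.489 × 1000 = 4.9 mL.

V_{base} = 4.9 mL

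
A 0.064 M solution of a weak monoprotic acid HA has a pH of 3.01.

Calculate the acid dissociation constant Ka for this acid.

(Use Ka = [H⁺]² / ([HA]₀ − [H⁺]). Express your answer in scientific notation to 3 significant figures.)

[H⁺] = 10^(−pH) = 10^(−3.01) = 9.772e-04 M. For HA ⇌ H⁺ + A⁻, Ka = [H⁺][A⁻]/[HA] = [H⁺]² / ([HA]₀ − [H⁺]) = (9.772e-04)² / (0.064 − 9.772e-04) = 1.52e-05.

K_a = 1.52e-05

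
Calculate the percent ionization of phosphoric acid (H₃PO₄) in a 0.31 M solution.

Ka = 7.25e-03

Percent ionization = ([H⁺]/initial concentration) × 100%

Using Ka equilibrium: x² + Ka×x - Ka×C = 0. Solving: [H⁺] = 4.3921e-02. Percent = (4.3921e-02/0.31) × 100

Percent ionization = 14.2%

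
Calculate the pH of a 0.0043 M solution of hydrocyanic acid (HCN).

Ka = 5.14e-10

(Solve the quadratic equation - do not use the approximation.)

x² + Ka×x - Ka×C = 0. Using quadratic formula: [H⁺] = 1.4864e-06

pH = 5.83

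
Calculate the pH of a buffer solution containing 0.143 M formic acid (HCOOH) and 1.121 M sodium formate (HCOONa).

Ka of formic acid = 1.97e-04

pKa = -log(1.97e-04) = 3.71. pH = pKa + log([A⁻]/[HA]) = 3.71 + log(1.121/0.143)

pH = 4.60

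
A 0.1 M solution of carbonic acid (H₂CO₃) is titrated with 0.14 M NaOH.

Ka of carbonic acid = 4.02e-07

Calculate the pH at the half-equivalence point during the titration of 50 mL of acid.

At half-equivalence [HA] = [A⁻], so Henderson-Hasselbalch gives pH = pKa = -log(4.02e-07) = 6.40.

pH = pKa = 6.40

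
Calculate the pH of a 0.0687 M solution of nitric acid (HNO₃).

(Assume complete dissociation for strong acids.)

[H⁺] = 0.0687 M for strong acid. pH = -log[H⁺] = -log(0.0687)

pH = 1.16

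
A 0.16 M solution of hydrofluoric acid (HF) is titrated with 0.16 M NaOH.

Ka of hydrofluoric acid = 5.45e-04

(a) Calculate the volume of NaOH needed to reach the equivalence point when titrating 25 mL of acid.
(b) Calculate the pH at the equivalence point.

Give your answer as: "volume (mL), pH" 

moles acid = 0.16 × 25/1000 = 0.004 mol; V_base = moles/0.16 × 1000 = 25.0 mL. At equivalence only the conjugate base is present: [A⁻] = 0.004/0.050 = 8.0000e-02 M. Kb = Kw/Ka = 1.83e-11; [OH⁻] = √(Kb × [A⁻]) = 1.2116e-06; pOH = 5.92; pH = 14 - pOH = 8.08.

V = 25.0 mL, pH = 8.08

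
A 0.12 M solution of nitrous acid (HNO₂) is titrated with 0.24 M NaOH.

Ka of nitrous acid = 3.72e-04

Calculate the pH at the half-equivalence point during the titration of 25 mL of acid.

At half-equivalence [HA] = [A⁻], so Henderson-Hasselbalch gives pH = pKa = -log(3.72e-04) = 3.43.

pH = pKa = 3.43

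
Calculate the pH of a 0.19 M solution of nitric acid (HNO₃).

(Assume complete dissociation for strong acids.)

[H⁺] = 0.19 M for strong acid. pH = -log[H⁺] = -log(0.19)

pH = 0.72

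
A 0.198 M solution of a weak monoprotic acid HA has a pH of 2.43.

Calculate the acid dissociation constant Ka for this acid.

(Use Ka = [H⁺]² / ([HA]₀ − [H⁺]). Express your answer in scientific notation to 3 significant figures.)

[H⁺] = 10^(−pH) = 10^(−2.43) = 3.715e-03 M. For HA ⇌ H⁺ + A⁻, Ka = [H⁺][A⁻]/[HA] = [H⁺]² / ([HA]₀ − [H⁺]) = (3.715e-03)² / (0.198 − 3.715e-03) = 7.10e-05.

K_a = 7.10e-05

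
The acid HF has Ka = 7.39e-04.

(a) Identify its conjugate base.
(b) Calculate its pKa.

(a) The conjugate base is formed by removing one H⁺ from HF, giving F⁻. (b) pKa = -log(Ka) = -log(7.39e-04) = 3.13.

Conjugate base: F⁻; pK_a = 3.13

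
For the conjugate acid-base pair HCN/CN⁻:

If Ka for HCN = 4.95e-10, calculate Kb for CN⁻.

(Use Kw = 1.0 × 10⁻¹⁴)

For a conjugate pair Ka × Kb = Kw, so Kb = Kw/Ka = 1.0 × 10⁻¹⁴ / 4.95e-10 = 2.02e-05.

K_b = 2.02e-05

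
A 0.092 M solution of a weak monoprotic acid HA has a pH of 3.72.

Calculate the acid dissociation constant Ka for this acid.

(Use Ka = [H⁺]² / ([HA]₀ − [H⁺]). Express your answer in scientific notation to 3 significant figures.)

[H⁺] = 10^(−pH) = 10^(−3.72) = 1.905e-04 M. For HA ⇌ H⁺ + A⁻, Ka = [H⁺][A⁻]/[HA] = [H⁺]² / ([HA]₀ − [H⁺]) = (1.905e-04)² / (0.092 − 1.905e-04) = 3.95e-07.

K_a = 3.95e-07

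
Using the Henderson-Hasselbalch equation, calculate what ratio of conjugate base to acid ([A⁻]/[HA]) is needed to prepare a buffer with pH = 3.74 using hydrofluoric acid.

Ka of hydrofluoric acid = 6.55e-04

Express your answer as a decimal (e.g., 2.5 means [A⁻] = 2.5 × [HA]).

pKa = -log(6.55e-04) = 3.1838. pH = pKa + log([A⁻]/[HA]), so log([A⁻]/[HA]) = pH − pKa = 3.74 − 3.1838 = 0.5562. [A⁻]/[HA] = 10^(0.5562) = 3.60

[A⁻]/[HA] = 3.60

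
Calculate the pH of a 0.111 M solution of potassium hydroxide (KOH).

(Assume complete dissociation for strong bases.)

[OH⁻] = 0.111 M for strong base. pOH = -log[OH⁻] = 0.95, pH = 14 - pOH

pH = 13.05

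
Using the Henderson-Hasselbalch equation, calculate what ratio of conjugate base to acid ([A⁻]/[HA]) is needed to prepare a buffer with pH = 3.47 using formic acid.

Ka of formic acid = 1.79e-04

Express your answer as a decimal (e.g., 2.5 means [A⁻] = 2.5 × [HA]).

pKa = -log(1.79e-04) = 3.7471. pH = pKa + log([A⁻]/[HA]), so log([A⁻]/[HA]) = pH − pKa = 3.47 − 3.7471 = -0.2771. [A⁻]/[HA] = 10^(-0.2771) = 0.528

[A⁻]/[HA] = 0.528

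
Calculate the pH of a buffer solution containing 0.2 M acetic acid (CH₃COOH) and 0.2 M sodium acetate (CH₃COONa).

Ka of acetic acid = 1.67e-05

pKa = -log(1.67e-05) = 4.78. pH = pKa + log([A⁻]/[HA]) = 4.78 + log(0.2/0.2)

pH = 4.78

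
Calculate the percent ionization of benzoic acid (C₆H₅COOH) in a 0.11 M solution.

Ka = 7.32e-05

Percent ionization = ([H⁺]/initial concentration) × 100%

Using Ka equilibrium: x² + Ka×x - Ka×C = 0. Solving: [H⁺] = 2.8012e-03. Percent = (2.8012e-03/0.11) × 100

Percent ionization = 2.55%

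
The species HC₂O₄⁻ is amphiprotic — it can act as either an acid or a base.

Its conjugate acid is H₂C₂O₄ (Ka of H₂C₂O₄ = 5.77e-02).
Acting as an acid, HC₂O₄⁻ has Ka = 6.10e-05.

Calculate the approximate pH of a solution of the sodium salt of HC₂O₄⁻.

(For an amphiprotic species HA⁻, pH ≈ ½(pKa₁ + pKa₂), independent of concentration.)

pKa₁ = -log(5.77e-02) = 1.24; pKa₂ = -log(6.10e-05) = 4.21. For an amphiprotic species, pH ≈ ½(pKa₁ + pKa₂) = ½(1.24 + 4.21) = 2.73.

pH = 2.73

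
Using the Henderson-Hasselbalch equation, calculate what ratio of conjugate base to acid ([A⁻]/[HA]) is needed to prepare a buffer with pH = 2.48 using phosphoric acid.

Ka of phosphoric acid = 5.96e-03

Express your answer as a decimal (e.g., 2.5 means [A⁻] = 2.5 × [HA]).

pKa = -log(5.96e-03) = 2.2248. pH = pKa + log([A⁻]/[HA]), so log([A⁻]/[HA]) = pH − pKa = 2.48 − 2.2248 = 0.2552. [A⁻]/[HA] = 10^(0.2552) = 1.80

[A⁻]/[HA] = 1.80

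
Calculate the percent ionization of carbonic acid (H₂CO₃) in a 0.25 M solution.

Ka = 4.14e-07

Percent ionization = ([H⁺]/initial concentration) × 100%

Using Ka equilibrium: x² + Ka×x - Ka×C = 0. Solving: [H⁺] = 3.2151e-04. Percent = (3.2151e-04/0.25) × 100

Percent ionization = 0.129%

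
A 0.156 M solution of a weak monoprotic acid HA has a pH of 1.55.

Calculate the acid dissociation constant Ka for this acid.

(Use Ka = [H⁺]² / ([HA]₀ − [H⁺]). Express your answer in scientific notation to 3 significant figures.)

[H⁺] = 10^(−pH) = 10^(−1.55) = 2.818e-02 M. For HA ⇌ H⁺ + A⁻, Ka = [H⁺][A⁻]/[HA] = [H⁺]² / ([HA]₀ − [H⁺]) = (2.818e-02)² / (0.156 − 2.818e-02) = 6.21e-03.

K_a = 6.21e-03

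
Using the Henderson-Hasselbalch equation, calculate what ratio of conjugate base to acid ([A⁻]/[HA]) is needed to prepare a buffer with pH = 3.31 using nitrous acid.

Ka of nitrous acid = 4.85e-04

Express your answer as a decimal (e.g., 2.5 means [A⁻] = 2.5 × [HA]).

pKa = -log(4.85e-04) = 3.3143. pH = pKa + log([A⁻]/[HA]), so log([A⁻]/[HA]) = pH − pKa = 3.31 − 3.3143 = -0.0043. [A⁻]/[HA] = 10^(-0.0043) = 0.990

[A⁻]/[HA] = 0.990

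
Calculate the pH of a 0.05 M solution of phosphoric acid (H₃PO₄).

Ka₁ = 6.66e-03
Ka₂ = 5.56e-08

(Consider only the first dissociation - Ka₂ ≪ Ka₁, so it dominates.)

First dissociation dominates. From Ka₁ = [H⁺][HA⁻]/[H₂A], x² + Ka₁·x − Ka₁·C = 0 with C = 0.05 M and Ka₁ = 6.66e-03. Solving: [H⁺] = (−Ka₁ + √(Ka₁² + 4·Ka₁·C)) / 2 = 1.5220e-02 M. pH = -log(1.5220e-02) = 1.82.

pH = 1.82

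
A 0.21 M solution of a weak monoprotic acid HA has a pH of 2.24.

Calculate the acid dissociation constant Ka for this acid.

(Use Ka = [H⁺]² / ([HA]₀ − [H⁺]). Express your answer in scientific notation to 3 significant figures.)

[H⁺] = 10^(−pH) = 10^(−2.24) = 5.754e-03 M. For HA ⇌ H⁺ + A⁻, Ka = [H⁺][A⁻]/[HA] = [H⁺]² / ([HA]₀ − [H⁺]) = (5.754e-03)² / (0.21 − 5.754e-03) = 1.62e-04.

K_a = 1.62e-04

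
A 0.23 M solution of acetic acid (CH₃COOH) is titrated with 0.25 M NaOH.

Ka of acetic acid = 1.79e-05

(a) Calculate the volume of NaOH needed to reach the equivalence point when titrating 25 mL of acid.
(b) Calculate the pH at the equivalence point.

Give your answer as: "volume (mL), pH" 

moles acid = 0.23 × 25/1000 = 0.00575 mol; V_base = moles/0.25 × 1000 = 23.0 mL. At equivalence only the conjugate base is present: [A⁻] = 0.00575/0.048 = 1.1979e-01 M. Kb = Kw/Ka = 5.59e-10; [OH⁻] = √(Kb × [A⁻]) = 8.1806e-06; pOH = 5.09; pH = 14 - pOH = 8.91.

V = 23.0 mL, pH = 8.91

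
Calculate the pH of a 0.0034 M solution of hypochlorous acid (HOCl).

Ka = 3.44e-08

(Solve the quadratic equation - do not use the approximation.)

x² + Ka×x - Ka×C = 0. Using quadratic formula: [H⁺] = 1.0798e-05

pH = 4.97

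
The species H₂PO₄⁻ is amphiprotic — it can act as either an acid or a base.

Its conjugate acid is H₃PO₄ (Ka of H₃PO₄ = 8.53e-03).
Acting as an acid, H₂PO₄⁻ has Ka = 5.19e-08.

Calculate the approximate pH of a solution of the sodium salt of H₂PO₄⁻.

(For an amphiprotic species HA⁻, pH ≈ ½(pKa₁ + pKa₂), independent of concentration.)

pKa₁ = -log(8.53e-03) = 2.07; pKa₂ = -log(5.19e-08) = 7.28. For an amphiprotic species, pH ≈ ½(pKa₁ + pKa₂) = ½(2.07 + 7.28) = 4.68.

pH = 4.68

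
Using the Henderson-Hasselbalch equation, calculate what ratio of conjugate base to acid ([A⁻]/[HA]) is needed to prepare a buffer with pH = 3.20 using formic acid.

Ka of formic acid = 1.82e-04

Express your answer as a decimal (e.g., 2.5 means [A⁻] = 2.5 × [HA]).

pKa = -log(1.82e-04) = 3.7399. pH = pKa + log([A⁻]/[HA]), so log([A⁻]/[HA]) = pH − pKa = 3.20 − 3.7399 = -0.5399. [A⁻]/[HA] = 10^(-0.5399) = 0.288

[A⁻]/[HA] = 0.288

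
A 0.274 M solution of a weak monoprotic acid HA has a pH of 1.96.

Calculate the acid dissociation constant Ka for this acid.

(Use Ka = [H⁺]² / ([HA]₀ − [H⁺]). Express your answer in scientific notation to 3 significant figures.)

[H⁺] = 10^(−pH) = 10^(−1.96) = 1.096e-02 M. For HA ⇌ H⁺ + A⁻, Ka = [H⁺][A⁻]/[HA] = [H⁺]² / ([HA]₀ − [H⁺]) = (1.096e-02)² / (0.274 − 1.096e-02) = 4.57e-04.

K_a = 4.57e-04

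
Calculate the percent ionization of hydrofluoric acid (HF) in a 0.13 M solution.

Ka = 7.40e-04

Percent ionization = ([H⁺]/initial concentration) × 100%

Using Ka equilibrium: x² + Ka×x - Ka×C = 0. Solving: [H⁺] = 9.4451e-03. Percent = (9.4451e-03/0.13) × 100

Percent ionization = 7.27%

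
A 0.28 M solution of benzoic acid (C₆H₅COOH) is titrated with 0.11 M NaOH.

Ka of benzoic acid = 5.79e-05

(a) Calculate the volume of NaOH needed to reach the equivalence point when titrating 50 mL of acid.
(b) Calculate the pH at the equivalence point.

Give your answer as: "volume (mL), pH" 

moles acid = 0.28 × 50/1000 = 0.014 mol; V_base = moles/0.11 × 1000 = 127.3 mL. At equivalence only the conjugate base is present: [A⁻] = 0.014/0.177 = 7.8974e-02 M. Kb = Kw/Ka = 1.73e-10; [OH⁻] = √(Kb × [A⁻]) = 3.6932e-06; pOH = 5.43; pH = 14 - pOH = 8.57.

V = 127.3 mL, pH = 8.57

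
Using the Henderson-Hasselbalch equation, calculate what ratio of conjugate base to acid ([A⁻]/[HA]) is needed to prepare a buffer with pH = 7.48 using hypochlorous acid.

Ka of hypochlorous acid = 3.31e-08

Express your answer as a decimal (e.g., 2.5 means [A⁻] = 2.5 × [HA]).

pKa = -log(3.31e-08) = 7.4802. pH = pKa + log([A⁻]/[HA]), so log([A⁻]/[HA]) = pH − pKa = 7.48 − 7.4802 = -0.0002. [A⁻]/[HA] = 10^(-0.0002) = 1.00

[A⁻]/[HA] = 1.00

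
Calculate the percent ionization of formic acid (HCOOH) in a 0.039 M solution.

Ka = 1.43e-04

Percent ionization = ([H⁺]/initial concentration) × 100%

Using Ka equilibrium: x² + Ka×x - Ka×C = 0. Solving: [H⁺] = 2.2911e-03. Percent = (2.2911e-03/0.039) × 100

Percent ionization = 5.87%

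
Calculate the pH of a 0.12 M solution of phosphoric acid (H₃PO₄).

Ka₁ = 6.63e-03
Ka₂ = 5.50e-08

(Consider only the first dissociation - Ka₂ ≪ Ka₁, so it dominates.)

First dissociation dominates. From Ka₁ = [H⁺][HA⁻]/[H₂A], x² + Ka₁·x − Ka₁·C = 0 with C = 0.12 M and Ka₁ = 6.63e-03. Solving: [H⁺] = (−Ka₁ + √(Ka₁² + 4·Ka₁·C)) / 2 = 2.5086e-02 M. pH = -log(2.5086e-02) = 1.60.

pH = 1.60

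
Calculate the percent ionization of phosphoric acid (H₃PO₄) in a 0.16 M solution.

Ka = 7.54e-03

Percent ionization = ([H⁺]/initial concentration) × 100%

Using Ka equilibrium: x² + Ka×x - Ka×C = 0. Solving: [H⁺] = 3.1167e-02. Percent = (3.1167e-02/0.16) × 100

Percent ionization = 19.5%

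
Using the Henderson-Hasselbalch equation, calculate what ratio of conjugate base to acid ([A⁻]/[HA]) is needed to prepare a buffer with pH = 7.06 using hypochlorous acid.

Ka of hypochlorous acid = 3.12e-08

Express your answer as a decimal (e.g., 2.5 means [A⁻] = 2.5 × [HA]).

pKa = -log(3.12e-08) = 7.5058. pH = pKa + log([A⁻]/[HA]), so log([A⁻]/[HA]) = pH − pKa = 7.06 − 7.5058 = -0.4458. [A⁻]/[HA] = 10^(-0.4458) = 0.358

[A⁻]/[HA] = 0.358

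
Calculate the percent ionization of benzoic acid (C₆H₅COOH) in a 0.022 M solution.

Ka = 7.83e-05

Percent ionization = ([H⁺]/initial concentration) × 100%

Using Ka equilibrium: x² + Ka×x - Ka×C = 0. Solving: [H⁺] = 1.2739e-03. Percent = (1.2739e-03/0.022) × 100

Percent ionization = 5.79%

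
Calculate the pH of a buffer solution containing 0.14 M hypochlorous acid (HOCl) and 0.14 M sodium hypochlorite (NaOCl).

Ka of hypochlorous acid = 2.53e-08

pKa = -log(2.53e-08) = 7.60. pH = pKa + log([A⁻]/[HA]) = 7.60 + log(0.14/0.14)

pH = 7.60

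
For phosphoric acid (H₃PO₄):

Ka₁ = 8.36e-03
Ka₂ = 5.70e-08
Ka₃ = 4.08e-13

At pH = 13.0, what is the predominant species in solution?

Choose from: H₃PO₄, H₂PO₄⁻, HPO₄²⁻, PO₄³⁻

pKa₁ = 2.08, pKa₂ = 7.24, pKa₃ = 12.39. For a polyprotic acid the predominant species crosses at each pKa: below pKa_n the protonated form dominates, above it the deprotonated form does. At pH = 13.0, the predominant species is PO₄³⁻.

PO₄³⁻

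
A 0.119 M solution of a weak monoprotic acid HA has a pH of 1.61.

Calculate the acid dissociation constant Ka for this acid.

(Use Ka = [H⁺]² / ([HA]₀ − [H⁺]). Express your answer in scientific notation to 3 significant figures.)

[H⁺] = 10^(−pH) = 10^(−1.61) = 2.455e-02 M. For HA ⇌ H⁺ + A⁻, Ka = [H⁺][A⁻]/[HA] = [H⁺]² / ([HA]₀ − [H⁺]) = (2.455e-02)² / (0.119 − 2.455e-02) = 6.38e-03.

K_a = 6.38e-03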